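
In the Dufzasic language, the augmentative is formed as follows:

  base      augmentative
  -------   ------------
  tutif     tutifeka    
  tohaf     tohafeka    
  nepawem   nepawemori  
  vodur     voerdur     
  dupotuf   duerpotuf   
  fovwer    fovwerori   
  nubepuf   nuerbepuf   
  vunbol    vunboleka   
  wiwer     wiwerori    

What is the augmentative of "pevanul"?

peervanul

"pevanul" has last vowel 'u'. The stems whose last vowel is 'u' (vodur → voerdur, nubepuf → nuerbepuf, dupotuf → duerpotuf) insert -er- after the first vowel.
The other patterns: stems whose last vowel is 'e' add -ori; stems whose last vowel is 'a', 'i' or 'o' add -eka.
So pevanul → peervanul.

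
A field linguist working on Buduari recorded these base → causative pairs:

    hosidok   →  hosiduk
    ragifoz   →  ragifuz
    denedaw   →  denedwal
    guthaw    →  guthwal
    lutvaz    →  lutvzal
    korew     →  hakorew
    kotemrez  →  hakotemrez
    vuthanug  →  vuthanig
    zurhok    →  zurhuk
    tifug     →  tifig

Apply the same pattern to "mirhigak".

kotemrez and lutvaz both end in -z yet inflect differently (hakotemrez, lutvzal), so the final letter is not what conditions the rule; the last vowel is.
"mirhigak" has last vowel 'a'. The stems whose last vowel is 'a' (lutvaz → lutvzal, denedaw → denedwal, guthaw → guthwal) delete the last vowel and add -al.
The other patterns: stems whose last vowel is 'u' change the last vowel to 'i'; stems whose last vowel is 'e' add the prefix ha-; stems whose last vowel is 'o' change the last vowel to 'u'.
So mirhigak → mirhigkal.

mirhigkal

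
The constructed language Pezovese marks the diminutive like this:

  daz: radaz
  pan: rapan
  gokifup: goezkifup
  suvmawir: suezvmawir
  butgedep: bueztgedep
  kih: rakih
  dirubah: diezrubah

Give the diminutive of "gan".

ragan

kih and dirubah both end in -h yet inflect differently (rakih, diezrubah), so the final letter is not what conditions the rule; the number of vowels is.
"gan" has 1 vowel. The stems with 1 vowel (pan → rapan, daz → radaz, kih → rakih) add the prefix ra-.
So gan → ragan.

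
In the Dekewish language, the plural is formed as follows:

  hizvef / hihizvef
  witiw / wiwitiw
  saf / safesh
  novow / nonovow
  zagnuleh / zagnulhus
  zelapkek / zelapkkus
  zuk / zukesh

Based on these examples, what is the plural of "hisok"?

saf and hizvef both end in -f yet inflect differently (safesh, hihizvef), so the final letter is not what conditions the rule; the number of vowels is.
"hisok" has 2 vowels. The stems with 2 vowels (novow → nonovow, witiw → wiwitiw, hizvef → hihizvef) repeat the first consonant+vowel as a prefix.
The other patterns: stems with 1 vowel add -esh; stems with 3 vowels delete the last vowel and add -us.
So hisok → hihisok.

hihisok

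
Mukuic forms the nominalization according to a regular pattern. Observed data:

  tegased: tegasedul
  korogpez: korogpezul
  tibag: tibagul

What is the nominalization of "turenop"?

turenopul

Every pair shown (tegased → tegasedul, korogpez → korogpezul, tibag → tibagul) follows the same rule: add -ul.
So turenop → turenopul.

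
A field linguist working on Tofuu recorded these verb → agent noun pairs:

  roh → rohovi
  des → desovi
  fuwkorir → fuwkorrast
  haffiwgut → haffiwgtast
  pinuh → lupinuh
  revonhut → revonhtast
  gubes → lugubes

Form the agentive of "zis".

roh and pinuh both end in -h yet inflect differently (rohovi, lupinuh), so the final letter is not what conditions the rule; the number of vowels is.
"zis" has 1 vowel. The stems with 1 vowel (des → desovi, roh → rohovi) add -ovi.
The other patterns: stems with 2 vowels add the prefix lu-; stems with 3 vowels delete the last vowel and add -ast.
So zis → zisovi.

zisovi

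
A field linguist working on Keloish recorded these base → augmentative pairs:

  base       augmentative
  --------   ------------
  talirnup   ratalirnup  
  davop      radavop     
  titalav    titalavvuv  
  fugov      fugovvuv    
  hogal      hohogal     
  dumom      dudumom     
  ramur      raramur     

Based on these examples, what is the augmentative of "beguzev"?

"beguzev" ends in -v. The stems ending in -v (titalav → titalavvuv, fugov → fugovvuv) double the final consonant and add -uv.
The other patterns: stems ending in -p add the prefix ra-; stems ending in -l, -m or -r repeat the first consonant+vowel as a prefix.
So beguzev → beguzevvuv.

beguzevvuv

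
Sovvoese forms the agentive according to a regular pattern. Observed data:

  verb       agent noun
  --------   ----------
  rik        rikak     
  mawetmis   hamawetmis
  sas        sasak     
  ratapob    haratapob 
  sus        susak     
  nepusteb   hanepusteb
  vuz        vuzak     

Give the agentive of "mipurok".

hamipurok

"mipurok" has 3 vowels. The stems with 3 vowels (mawetmis → hamawetmis, ratapob → haratapob, nepusteb → hanepusteb) add the prefix ha-.
The other pattern: stems with 1 vowel add -ak.
So mipurok → hamipurok.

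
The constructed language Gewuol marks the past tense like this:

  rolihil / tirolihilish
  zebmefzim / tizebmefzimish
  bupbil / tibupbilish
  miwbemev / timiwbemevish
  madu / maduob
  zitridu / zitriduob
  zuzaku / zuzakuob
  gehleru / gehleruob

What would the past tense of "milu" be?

miwbemev and madu both begin with m- yet inflect differently (timiwbemevish, maduob), so the first letter is not what conditions the rule; whether the stem ends in a vowel or a consonant is.
"milu" ends in a vowel. The stems ending in a vowel (madu → maduob, zitridu → zitriduob, zuzaku → zuzakuob) add -ob.
So milu → miluob.

miluob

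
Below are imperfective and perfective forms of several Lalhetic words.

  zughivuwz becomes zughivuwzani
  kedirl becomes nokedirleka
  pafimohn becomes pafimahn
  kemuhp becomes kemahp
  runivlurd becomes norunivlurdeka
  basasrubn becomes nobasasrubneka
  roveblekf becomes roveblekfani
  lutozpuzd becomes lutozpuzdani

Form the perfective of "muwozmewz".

pafimohn and basasrubn both end in -n yet inflect differently (pafimahn, nobasasrubneka), so the final letter is not what conditions the rule; the second-to-last letter is.
"muwozmewz" has second-to-last letter 'w'. The one such stem in the data (zughivuwz → zughivuwzani) adds -ani, so the same rule applies.
So muwozmewz → muwozmewzani.

muwozmewzani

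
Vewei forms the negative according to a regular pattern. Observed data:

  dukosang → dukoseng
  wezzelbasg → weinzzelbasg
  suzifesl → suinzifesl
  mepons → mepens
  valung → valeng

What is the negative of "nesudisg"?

"nesudisg" has second-to-last letter 's'. The stems whose second-to-last letter is 's' (suzifesl → suinzifesl, wezzelbasg → weinzzelbasg) insert -in- after the first vowel.
The other pattern: stems whose second-to-last letter is 'n' change the last vowel to 'e'.
So nesudisg → neinsudisg.

neinsudisg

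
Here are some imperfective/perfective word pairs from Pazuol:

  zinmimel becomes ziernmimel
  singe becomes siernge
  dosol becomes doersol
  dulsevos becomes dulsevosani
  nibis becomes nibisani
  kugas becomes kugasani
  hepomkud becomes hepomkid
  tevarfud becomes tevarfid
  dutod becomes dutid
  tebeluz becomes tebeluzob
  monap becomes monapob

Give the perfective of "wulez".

wulezob

dosol and dulsevos both have last vowel 'o' yet inflect differently (doersol, dulsevosani), so the last vowel is not what conditions the rule; the final letter is.
"wulez" ends in -z. The one such stem in the data (tebeluz → tebeluzob) adds -ob, so the same rule applies.
The other patterns: stems ending in -e or -l insert -er- after the first vowel; stems ending in -s add -ani; stems ending in -d change the last vowel to 'i'.
So wulez → wulezob.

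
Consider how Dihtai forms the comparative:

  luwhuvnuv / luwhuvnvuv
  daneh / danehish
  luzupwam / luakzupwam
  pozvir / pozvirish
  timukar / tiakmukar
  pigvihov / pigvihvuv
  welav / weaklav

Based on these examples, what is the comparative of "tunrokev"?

tunrokevish

"tunrokev" has last vowel 'e'. The one such stem in the data (daneh → danehish) adds -ish, so the same rule applies.
So tunrokev → tunrokevish.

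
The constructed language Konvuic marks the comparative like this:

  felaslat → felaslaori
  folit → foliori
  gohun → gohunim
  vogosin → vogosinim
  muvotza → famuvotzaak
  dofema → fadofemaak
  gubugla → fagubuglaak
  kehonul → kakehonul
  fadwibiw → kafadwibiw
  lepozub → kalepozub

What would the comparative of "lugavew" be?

kalugavew

"lugavew" ends in -w. The one such stem in the data (fadwibiw → kafadwibiw) adds the prefix ka-, so the same rule applies.
The other patterns: stems ending in -t drop the final letter and add -ori; stems ending in -n add -im; stems ending in -a add fa- … -ak around the stem.
So lugavew → kalugavew.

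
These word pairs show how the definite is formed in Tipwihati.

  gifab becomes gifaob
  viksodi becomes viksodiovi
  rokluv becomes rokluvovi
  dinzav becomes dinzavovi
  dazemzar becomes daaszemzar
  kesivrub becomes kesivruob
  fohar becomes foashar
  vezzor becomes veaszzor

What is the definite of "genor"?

"genor" ends in -r. The stems ending in -r (fohar → foashar, vezzor → veaszzor, dazemzar → daaszemzar) insert -as- after the first vowel.
The other patterns: stems ending in -b drop the final letter and add -ob; stems ending in -i or -v add -ovi.
So genor → geasnor.

geasnor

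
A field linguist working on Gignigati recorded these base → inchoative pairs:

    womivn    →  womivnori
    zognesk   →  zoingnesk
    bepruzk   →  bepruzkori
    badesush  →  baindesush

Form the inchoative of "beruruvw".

beruruvwori

zognesk and bepruzk both end in -k yet inflect differently (zoingnesk, bepruzkori), so the final letter is not what conditions the rule; the second-to-last letter is.
"beruruvw" has second-to-last letter 'v'. The one such stem in the data (womivn → womivnori) adds -ori, so the same rule applies.
So beruruvw → beruruvwori.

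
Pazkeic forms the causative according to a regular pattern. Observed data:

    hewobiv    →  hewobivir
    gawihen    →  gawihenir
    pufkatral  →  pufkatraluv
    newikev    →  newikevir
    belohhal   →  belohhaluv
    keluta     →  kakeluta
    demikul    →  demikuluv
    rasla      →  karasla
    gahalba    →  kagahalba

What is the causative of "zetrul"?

zetruluv

keluta and belohhal both have last vowel 'a' yet inflect differently (kakeluta, belohhaluv), so the last vowel is not what conditions the rule; the final letter is.
"zetrul" ends in -l. The stems ending in -l (demikul → demikuluv, belohhal → belohhaluv, pufkatral → pufkatraluv) add -uv.
The other patterns: stems ending in -a add the prefix ka-; stems ending in -n or -v add -ir.
So zetrul → zetruluv.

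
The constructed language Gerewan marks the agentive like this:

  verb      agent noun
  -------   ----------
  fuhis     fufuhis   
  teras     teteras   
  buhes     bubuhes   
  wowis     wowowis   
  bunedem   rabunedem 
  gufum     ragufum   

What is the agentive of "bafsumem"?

buhes and bunedem both have last vowel 'e' yet inflect differently (bubuhes, rabunedem), so the last vowel is not what conditions the rule; the final letter is.
"bafsumem" ends in -m. The stems ending in -m (bunedem → rabunedem, gufum → ragufum) add the prefix ra-.
The other pattern: stems ending in -s repeat the first consonant+vowel as a prefix.
So bafsumem → rabafsumem.

rabafsumem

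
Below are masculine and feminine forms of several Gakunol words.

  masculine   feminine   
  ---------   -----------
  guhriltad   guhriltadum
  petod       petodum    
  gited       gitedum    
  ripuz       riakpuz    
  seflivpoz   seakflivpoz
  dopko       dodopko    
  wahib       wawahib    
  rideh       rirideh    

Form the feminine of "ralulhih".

raralulhih

petod and seflivpoz both have last vowel 'o' yet inflect differently (petodum, seakflivpoz), so the last vowel is not what conditions the rule; the final letter is.
"ralulhih" ends in -h. The one such stem in the data (rideh → rirideh) repeats the first consonant+vowel as a prefix (as do dopko, wahib), so the same rule applies.
The other patterns: stems ending in -d add -um; stems ending in -z insert -ak- after the first vowel.
So ralulhih → raralulhih.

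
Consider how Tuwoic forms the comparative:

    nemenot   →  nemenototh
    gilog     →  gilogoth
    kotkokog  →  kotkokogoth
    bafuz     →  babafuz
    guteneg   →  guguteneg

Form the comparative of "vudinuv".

gilog and guteneg both end in -g yet inflect differently (gilogoth, guguteneg), so the final letter is not what conditions the rule; the last vowel is.
"vudinuv" has last vowel 'u'. The one such stem in the data (bafuz → babafuz) repeats the first consonant+vowel as a prefix (as does guteneg), so the same rule applies.
The other pattern: stems whose last vowel is 'o' add -oth.
So vudinuv → vuvudinuv.

vuvudinuv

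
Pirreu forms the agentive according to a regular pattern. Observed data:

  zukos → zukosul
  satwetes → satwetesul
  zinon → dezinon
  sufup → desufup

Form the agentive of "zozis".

zozisul

"zozis" ends in -s. The stems ending in -s (zukos → zukosul, satwetes → satwetesul) add -ul.
The other pattern: stems ending in -n or -p add the prefix de-.
So zozis → zozisul.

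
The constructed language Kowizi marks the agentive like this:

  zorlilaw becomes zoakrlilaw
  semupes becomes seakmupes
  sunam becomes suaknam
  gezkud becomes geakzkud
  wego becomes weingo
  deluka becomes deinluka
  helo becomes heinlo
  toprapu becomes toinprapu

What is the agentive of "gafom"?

zorlilaw and deluka both have last vowel 'a' yet inflect differently (zoakrlilaw, deinluka), so the last vowel is not what conditions the rule; whether the stem ends in a vowel or a consonant is.
"gafom" ends in a consonant. The stems ending in a consonant (zorlilaw → zoakrlilaw, semupes → seakmupes, sunam → suaknam) insert -ak- after the first vowel.
The other pattern: stems ending in a vowel insert -in- after the first vowel.
So gafom → gaakfom.

gaakfom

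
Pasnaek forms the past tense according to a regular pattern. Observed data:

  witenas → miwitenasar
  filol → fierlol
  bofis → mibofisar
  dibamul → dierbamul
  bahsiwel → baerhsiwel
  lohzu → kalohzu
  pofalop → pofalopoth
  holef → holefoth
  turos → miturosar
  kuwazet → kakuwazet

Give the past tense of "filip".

"filip" ends in -p. The one such stem in the data (pofalop → pofalopoth) adds -oth, so the same rule applies.
So filip → filipoth.

filipoth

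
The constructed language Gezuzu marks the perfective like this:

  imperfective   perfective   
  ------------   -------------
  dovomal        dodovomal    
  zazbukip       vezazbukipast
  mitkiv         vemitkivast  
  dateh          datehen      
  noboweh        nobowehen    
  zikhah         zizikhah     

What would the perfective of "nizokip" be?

venizokipast

"nizokip" has last vowel 'i'. The stems whose last vowel is 'i' (mitkiv → vemitkivast, zazbukip → vezazbukipast) add ve- … -ast around the stem.
The other patterns: stems whose last vowel is 'a' repeat the first consonant+vowel as a prefix; stems whose last vowel is 'e' add -en.
So nizokip → venizokipast.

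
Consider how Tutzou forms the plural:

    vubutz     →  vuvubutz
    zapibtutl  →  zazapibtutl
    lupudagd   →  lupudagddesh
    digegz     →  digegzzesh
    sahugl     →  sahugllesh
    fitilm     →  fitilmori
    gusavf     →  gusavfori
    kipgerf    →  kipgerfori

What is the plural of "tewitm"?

vubutz and digegz both end in -z yet inflect differently (vuvubutz, digegzzesh), so the final letter is not what conditions the rule; the second-to-last letter is.
"tewitm" has second-to-last letter 't'. The stems whose second-to-last letter is 't' (vubutz → vuvubutz, zapibtutl → zazapibtutl) repeat the first consonant+vowel as a prefix.
So tewitm → tetewitm.

tetewitm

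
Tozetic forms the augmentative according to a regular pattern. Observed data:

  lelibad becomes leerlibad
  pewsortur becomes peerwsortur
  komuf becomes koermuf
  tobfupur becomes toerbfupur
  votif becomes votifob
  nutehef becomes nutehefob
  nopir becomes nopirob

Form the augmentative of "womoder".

komuf and votif both end in -f yet inflect differently (koermuf, votifob), so the final letter is not what conditions the rule; the last vowel is.
"womoder" has last vowel 'e'. The one such stem in the data (nutehef → nutehefob) adds -ob, so the same rule applies.
So womoder → womoderob.

womoderob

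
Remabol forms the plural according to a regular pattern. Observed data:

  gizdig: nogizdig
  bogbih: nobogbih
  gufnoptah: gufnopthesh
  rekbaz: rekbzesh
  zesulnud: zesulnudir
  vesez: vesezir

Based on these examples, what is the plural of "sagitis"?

bogbih and gufnoptah both end in -h yet inflect differently (nobogbih, gufnopthesh), so the final letter is not what conditions the rule; the last vowel is.
"sagitis" has last vowel 'i'. The stems whose last vowel is 'i' (gizdig → nogizdig, bogbih → nobogbih) add the prefix no-.
The other patterns: stems whose last vowel is 'a' delete the last vowel and add -esh; stems whose last vowel is 'e' or 'u' add -ir.
So sagitis → nosagitis.

nosagitis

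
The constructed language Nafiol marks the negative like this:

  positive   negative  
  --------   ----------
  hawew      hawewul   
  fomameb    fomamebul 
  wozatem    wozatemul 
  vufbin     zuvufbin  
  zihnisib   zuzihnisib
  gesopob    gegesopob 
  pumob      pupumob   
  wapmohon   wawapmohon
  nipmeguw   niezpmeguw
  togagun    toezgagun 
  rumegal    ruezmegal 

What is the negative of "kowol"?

kokowol

fomameb and zihnisib both end in -b yet inflect differently (fomamebul, zuzihnisib), so the final letter is not what conditions the rule; the last vowel is.
"kowol" has last vowel 'o'. The stems whose last vowel is 'o' (gesopob → gegesopob, pumob → pupumob, wapmohon → wawapmohon) repeat the first consonant+vowel as a prefix.
The other patterns: stems whose last vowel is 'e' add -ul; stems whose last vowel is 'i' add the prefix zu-; stems whose last vowel is 'a' or 'u' insert -ez- after the first vowel.
So kowol → kokowol.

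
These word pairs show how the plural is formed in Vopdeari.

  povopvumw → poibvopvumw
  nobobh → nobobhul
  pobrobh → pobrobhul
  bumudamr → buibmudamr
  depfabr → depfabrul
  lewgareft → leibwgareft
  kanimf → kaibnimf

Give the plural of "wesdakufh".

depfabr and bumudamr both end in -r yet inflect differently (depfabrul, buibmudamr), so the final letter is not what conditions the rule; the second-to-last letter is.
"wesdakufh" has second-to-last letter 'f'. The one such stem in the data (lewgareft → leibwgareft) inserts -ib- after the first vowel (as do kanimf, bumudamr), so the same rule applies.
The other pattern: stems whose second-to-last letter is 'b' add -ul.
So wesdakufh → weibsdakufh.

weibsdakufh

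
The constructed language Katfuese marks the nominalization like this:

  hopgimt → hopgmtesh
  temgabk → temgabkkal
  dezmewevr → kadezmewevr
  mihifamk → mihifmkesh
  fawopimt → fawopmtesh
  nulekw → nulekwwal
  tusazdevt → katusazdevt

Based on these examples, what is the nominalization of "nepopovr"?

kanepopovr

"nepopovr" has second-to-last letter 'v'. The stems whose second-to-last letter is 'v' (tusazdevt → katusazdevt, dezmewevr → kadezmewevr) add the prefix ka-.
The other patterns: stems whose second-to-last letter is 'm' delete the last vowel and add -esh; stems whose second-to-last letter is 'b' or 'k' double the final consonant and add -al.
So nepopovr → kanepopovr.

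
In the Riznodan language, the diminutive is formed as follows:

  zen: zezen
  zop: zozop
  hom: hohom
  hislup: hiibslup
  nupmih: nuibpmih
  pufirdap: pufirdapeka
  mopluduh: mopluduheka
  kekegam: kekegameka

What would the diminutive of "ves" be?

"ves" has 1 vowel. The stems with 1 vowel (zen → zezen, zop → zozop, hom → hohom) repeat the first consonant+vowel as a prefix.
So ves → veves.

veves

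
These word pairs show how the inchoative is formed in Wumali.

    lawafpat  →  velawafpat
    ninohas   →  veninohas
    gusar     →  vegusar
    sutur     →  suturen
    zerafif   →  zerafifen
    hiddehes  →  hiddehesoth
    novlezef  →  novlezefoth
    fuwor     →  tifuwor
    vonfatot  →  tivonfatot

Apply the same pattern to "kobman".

"kobman" has last vowel 'a'. The stems whose last vowel is 'a' (lawafpat → velawafpat, ninohas → veninohas, gusar → vegusar) add the prefix ve-.
So kobman → vekobman.

vekobman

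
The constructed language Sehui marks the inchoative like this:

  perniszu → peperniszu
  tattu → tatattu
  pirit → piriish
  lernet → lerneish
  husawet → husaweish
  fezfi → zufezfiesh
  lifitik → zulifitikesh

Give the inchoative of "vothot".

vothoish

pirit and fezfi both have last vowel 'i' yet inflect differently (piriish, zufezfiesh), so the last vowel is not what conditions the rule; the final letter is.
"vothot" ends in -t. The stems ending in -t (pirit → piriish, lernet → lerneish, husawet → husaweish) drop the final letter and add -ish.
So vothot → vothoish.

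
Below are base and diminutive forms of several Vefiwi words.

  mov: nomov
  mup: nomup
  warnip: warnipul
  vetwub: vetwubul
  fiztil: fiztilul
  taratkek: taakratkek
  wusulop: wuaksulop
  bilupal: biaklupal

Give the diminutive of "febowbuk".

feakbowbuk

"febowbuk" has 3 vowels. The stems with 3 vowels (taratkek → taakratkek, wusulop → wuaksulop, bilupal → biaklupal) insert -ak- after the first vowel.
So febowbuk → feakbowbuk.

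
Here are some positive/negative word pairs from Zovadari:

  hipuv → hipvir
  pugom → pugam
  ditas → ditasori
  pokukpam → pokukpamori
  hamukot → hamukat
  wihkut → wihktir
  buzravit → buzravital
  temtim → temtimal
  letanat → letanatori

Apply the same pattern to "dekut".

dektir

"dekut" has last vowel 'u'. The stems whose last vowel is 'u' (hipuv → hipvir, wihkut → wihktir) delete the last vowel and add -ir.
The other patterns: stems whose last vowel is 'o' change the last vowel to 'a'; stems whose last vowel is 'i' add -al; stems whose last vowel is 'a' add -ori.
So dekut → dektir.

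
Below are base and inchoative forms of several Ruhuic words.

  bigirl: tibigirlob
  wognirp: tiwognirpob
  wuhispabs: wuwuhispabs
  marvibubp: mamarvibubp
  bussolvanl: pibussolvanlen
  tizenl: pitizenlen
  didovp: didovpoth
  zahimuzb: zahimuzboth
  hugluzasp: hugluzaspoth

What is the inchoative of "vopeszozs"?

vopeszozsoth

"vopeszozs" has second-to-last letter 'z'. The one such stem in the data (zahimuzb → zahimuzboth) adds -oth, so the same rule applies.
The other patterns: stems whose second-to-last letter is 'r' add ti- … -ob around the stem; stems whose second-to-last letter is 'b' repeat the first consonant+vowel as a prefix; stems whose second-to-last letter is 'n' add pi- … -en around the stem.
So vopeszozs → vopeszozsoth.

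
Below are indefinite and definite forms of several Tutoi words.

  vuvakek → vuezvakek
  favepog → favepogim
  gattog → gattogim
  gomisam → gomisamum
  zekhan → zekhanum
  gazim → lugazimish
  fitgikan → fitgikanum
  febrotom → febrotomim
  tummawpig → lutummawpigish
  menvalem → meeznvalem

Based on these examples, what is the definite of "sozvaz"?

sozvazum

gazim and menvalem both end in -m yet inflect differently (lugazimish, meeznvalem), so the final letter is not what conditions the rule; the last vowel is.
"sozvaz" has last vowel 'a'. The stems whose last vowel is 'a' (fitgikan → fitgikanum, gomisam → gomisamum, zekhan → zekhanum) add -um.
The other patterns: stems whose last vowel is 'i' add lu- … -ish around the stem; stems whose last vowel is 'e' insert -ez- after the first vowel; stems whose last vowel is 'o' add -im.
So sozvaz → sozvazum.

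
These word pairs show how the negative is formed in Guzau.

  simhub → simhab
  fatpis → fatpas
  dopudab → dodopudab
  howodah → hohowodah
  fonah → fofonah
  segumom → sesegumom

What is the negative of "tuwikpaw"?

simhub and dopudab both end in -b yet inflect differently (simhab, dodopudab), so the final letter is not what conditions the rule; the last vowel is.
"tuwikpaw" has last vowel 'a'. The stems whose last vowel is 'a' (dopudab → dodopudab, howodah → hohowodah, fonah → fofonah) repeat the first consonant+vowel as a prefix.
The other pattern: stems whose last vowel is 'i' or 'u' change the last vowel to 'a'.
So tuwikpaw → tutuwikpaw.

tutuwikpaw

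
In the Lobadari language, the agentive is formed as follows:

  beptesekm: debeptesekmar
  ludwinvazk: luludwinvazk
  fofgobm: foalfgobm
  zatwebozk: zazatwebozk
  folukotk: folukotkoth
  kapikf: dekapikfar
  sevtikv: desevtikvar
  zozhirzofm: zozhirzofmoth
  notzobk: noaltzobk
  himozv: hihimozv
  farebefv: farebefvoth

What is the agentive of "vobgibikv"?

devobgibikvar

beptesekm and fofgobm both end in -m yet inflect differently (debeptesekmar, foalfgobm), so the final letter is not what conditions the rule; the second-to-last letter is.
"vobgibikv" has second-to-last letter 'k'. The stems whose second-to-last letter is 'k' (kapikf → dekapikfar, beptesekm → debeptesekmar, sevtikv → desevtikvar) add de- … -ar around the stem.
So vobgibikv → devobgibikvar.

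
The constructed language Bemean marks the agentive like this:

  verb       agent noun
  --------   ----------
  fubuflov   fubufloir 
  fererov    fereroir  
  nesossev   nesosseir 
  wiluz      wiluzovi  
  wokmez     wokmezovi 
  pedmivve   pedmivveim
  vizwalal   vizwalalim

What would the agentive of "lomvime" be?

lomvimeim

nesossev and wokmez both have last vowel 'e' yet inflect differently (nesosseir, wokmezovi), so the last vowel is not what conditions the rule; the final letter is.
"lomvime" ends in -e. The one such stem in the data (pedmivve → pedmivveim) adds -im, so the same rule applies.
The other patterns: stems ending in -v drop the final letter and add -ir; stems ending in -z add -ovi.
So lomvime → lomvimeim.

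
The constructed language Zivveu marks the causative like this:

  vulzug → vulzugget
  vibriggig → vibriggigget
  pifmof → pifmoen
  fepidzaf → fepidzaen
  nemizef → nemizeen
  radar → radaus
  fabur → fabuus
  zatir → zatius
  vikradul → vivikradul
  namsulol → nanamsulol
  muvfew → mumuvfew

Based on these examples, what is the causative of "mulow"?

mumulow

"mulow" ends in -w. The one such stem in the data (muvfew → mumuvfew) repeats the first consonant+vowel as a prefix (as do vikradul, namsulol), so the same rule applies.
So mulow → mumulow.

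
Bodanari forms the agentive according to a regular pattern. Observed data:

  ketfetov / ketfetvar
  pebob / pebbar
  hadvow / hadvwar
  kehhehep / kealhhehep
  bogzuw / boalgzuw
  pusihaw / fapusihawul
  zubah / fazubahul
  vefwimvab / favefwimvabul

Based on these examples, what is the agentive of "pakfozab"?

fapakfozabul

"pakfozab" has last vowel 'a'. The stems whose last vowel is 'a' (pusihaw → fapusihawul, zubah → fazubahul, vefwimvab → favefwimvabul) add fa- … -ul around the stem.
So pakfozab → fapakfozabul.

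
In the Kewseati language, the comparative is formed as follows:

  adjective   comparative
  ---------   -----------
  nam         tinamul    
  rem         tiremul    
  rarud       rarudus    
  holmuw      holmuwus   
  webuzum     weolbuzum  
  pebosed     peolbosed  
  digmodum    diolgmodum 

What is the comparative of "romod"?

romodus

nam and webuzum both end in -m yet inflect differently (tinamul, weolbuzum), so the final letter is not what conditions the rule; the number of vowels is.
"romod" has 2 vowels. The stems with 2 vowels (rarud → rarudus, holmuw → holmuwus) add -us.
So romod → romodus.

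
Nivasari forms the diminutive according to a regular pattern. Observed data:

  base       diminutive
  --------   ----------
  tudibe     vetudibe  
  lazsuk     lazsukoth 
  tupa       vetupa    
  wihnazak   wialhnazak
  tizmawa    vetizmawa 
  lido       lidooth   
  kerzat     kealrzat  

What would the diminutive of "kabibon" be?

lazsuk and wihnazak both end in -k yet inflect differently (lazsukoth, wialhnazak), so the final letter is not what conditions the rule; the first letter is.
"kabibon" begins with k-. The one such stem in the data (kerzat → kealrzat) inserts -al- after the first vowel (as does wihnazak), so the same rule applies.
The other patterns: stems beginning with t- add the prefix ve-; stems beginning with l- add -oth.
So kabibon → kaalbibon.

kaalbibon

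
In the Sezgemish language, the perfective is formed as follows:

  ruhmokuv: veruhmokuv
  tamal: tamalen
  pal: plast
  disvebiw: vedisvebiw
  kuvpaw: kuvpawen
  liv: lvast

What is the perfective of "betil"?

"betil" has 2 vowels. The stems with 2 vowels (kuvpaw → kuvpawen, tamal → tamalen) add -en.
The other patterns: stems with 1 vowel delete the last vowel and add -ast; stems with 3 vowels add the prefix ve-.
So betil → betilen.

betilen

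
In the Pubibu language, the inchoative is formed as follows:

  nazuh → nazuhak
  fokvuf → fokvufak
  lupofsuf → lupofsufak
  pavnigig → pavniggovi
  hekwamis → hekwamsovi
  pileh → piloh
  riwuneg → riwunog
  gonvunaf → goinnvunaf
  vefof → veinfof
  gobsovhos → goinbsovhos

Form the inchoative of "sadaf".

nazuh and pileh both end in -h yet inflect differently (nazuhak, piloh), so the final letter is not what conditions the rule; the last vowel is.
"sadaf" has last vowel 'a'. The one such stem in the data (gonvunaf → goinnvunaf) inserts -in- after the first vowel (as do vefof, gobsovhos), so the same rule applies.
So sadaf → saindaf.

saindaf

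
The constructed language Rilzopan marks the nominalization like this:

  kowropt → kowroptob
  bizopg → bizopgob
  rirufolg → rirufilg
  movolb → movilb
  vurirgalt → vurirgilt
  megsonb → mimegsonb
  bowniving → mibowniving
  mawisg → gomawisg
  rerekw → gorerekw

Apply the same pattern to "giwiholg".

giwihilg

bizopg and rirufolg both end in -g yet inflect differently (bizopgob, rirufilg), so the final letter is not what conditions the rule; the second-to-last letter is.
"giwiholg" has second-to-last letter 'l'. The stems whose second-to-last letter is 'l' (rirufolg → rirufilg, movolb → movilb, vurirgalt → vurirgilt) change the last vowel to 'i'.
The other patterns: stems whose second-to-last letter is 'p' add -ob; stems whose second-to-last letter is 'n' add the prefix mi-; stems whose second-to-last letter is 'k' or 's' add the prefix go-.
So giwiholg → giwihilg.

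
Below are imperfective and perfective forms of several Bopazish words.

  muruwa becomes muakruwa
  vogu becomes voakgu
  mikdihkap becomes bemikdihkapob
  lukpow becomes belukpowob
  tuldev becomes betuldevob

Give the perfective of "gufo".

muruwa and mikdihkap both have last vowel 'a' yet inflect differently (muakruwa, bemikdihkapob), so the last vowel is not what conditions the rule; whether the stem ends in a vowel or a consonant is.
"gufo" ends in a vowel. The stems ending in a vowel (muruwa → muakruwa, vogu → voakgu) insert -ak- after the first vowel.
The other pattern: stems ending in a consonant add be- … -ob around the stem.
So gufo → guakfo.

guakfo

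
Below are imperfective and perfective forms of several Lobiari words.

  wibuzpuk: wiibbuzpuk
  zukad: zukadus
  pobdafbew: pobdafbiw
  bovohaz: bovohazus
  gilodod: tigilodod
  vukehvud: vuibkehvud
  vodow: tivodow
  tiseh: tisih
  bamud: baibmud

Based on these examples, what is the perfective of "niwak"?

gilodod and zukad both end in -d yet inflect differently (tigilodod, zukadus), so the final letter is not what conditions the rule; the last vowel is.
"niwak" has last vowel 'a'. The stems whose last vowel is 'a' (zukad → zukadus, bovohaz → bovohazus) add -us.
The other patterns: stems whose last vowel is 'o' add the prefix ti-; stems whose last vowel is 'e' change the last vowel to 'i'; stems whose last vowel is 'u' insert -ib- after the first vowel.
So niwak → niwakus.

niwakus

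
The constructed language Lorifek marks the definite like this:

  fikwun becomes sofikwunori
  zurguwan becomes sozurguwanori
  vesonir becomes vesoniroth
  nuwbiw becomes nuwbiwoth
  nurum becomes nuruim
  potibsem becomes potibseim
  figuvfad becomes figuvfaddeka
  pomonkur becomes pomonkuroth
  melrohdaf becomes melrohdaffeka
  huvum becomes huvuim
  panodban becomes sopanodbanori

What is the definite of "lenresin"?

zurguwan and figuvfad both have last vowel 'a' yet inflect differently (sozurguwanori, figuvfaddeka), so the last vowel is not what conditions the rule; the final letter is.
"lenresin" ends in -n. The stems ending in -n (fikwun → sofikwunori, zurguwan → sozurguwanori, panodban → sopanodbanori) add so- … -ori around the stem.
So lenresin → solenresinori.

solenresinori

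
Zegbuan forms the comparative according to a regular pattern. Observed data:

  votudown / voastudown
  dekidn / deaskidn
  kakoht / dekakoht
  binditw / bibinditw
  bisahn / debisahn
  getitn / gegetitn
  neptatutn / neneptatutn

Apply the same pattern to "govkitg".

getitn and bisahn both end in -n yet inflect differently (gegetitn, debisahn), so the final letter is not what conditions the rule; the second-to-last letter is.
"govkitg" has second-to-last letter 't'. The stems whose second-to-last letter is 't' (getitn → gegetitn, neptatutn → neneptatutn, binditw → bibinditw) repeat the first consonant+vowel as a prefix.
The other patterns: stems whose second-to-last letter is 'h' add the prefix de-; stems whose second-to-last letter is 'd' or 'w' insert -as- after the first vowel.
So govkitg → gogovkitg.

gogovkitg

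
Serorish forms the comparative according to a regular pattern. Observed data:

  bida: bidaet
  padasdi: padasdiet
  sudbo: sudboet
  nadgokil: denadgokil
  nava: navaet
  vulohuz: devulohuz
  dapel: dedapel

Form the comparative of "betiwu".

padasdi and nadgokil both have last vowel 'i' yet inflect differently (padasdiet, denadgokil), so the last vowel is not what conditions the rule; whether the stem ends in a vowel or a consonant is.
"betiwu" ends in a vowel. The stems ending in a vowel (sudbo → sudboet, bida → bidaet, nava → navaet) add -et.
So betiwu → betiwuet.

betiwuet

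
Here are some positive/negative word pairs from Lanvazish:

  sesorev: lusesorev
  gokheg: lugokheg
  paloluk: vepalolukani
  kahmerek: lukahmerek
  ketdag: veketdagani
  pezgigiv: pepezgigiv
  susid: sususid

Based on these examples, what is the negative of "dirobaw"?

pezgigiv and sesorev both end in -v yet inflect differently (pepezgigiv, lusesorev), so the final letter is not what conditions the rule; the last vowel is.
"dirobaw" has last vowel 'a'. The one such stem in the data (ketdag → veketdagani) adds ve- … -ani around the stem, so the same rule applies.
The other patterns: stems whose last vowel is 'i' repeat the first consonant+vowel as a prefix; stems whose last vowel is 'e' add the prefix lu-.
So dirobaw → vedirobawani.

vedirobawani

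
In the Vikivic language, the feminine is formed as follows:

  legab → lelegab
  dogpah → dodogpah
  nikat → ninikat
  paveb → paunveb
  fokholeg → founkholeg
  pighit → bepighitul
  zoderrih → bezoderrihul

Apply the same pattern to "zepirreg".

zeunpirreg

legab and paveb both end in -b yet inflect differently (lelegab, paunveb), so the final letter is not what conditions the rule; the last vowel is.
"zepirreg" has last vowel 'e'. The stems whose last vowel is 'e' (paveb → paunveb, fokholeg → founkholeg) insert -un- after the first vowel.
The other patterns: stems whose last vowel is 'a' repeat the first consonant+vowel as a prefix; stems whose last vowel is 'i' add be- … -ul around the stem.
So zepirreg → zeunpirreg.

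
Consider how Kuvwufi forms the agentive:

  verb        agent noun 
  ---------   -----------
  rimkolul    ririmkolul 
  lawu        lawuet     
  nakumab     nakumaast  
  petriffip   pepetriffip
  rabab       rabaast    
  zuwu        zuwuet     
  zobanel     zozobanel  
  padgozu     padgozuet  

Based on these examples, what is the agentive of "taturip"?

tataturip

"taturip" ends in -p. The one such stem in the data (petriffip → pepetriffip) repeats the first consonant+vowel as a prefix (as do rimkolul, zobanel), so the same rule applies.
The other patterns: stems ending in -b drop the final letter and add -ast; stems ending in -u add -et.
So taturip → tataturip.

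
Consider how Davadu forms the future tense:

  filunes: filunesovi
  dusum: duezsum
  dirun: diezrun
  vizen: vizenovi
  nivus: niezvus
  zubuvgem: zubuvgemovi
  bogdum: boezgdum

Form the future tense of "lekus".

dusum and zubuvgem both end in -m yet inflect differently (duezsum, zubuvgemovi), so the final letter is not what conditions the rule; the last vowel is.
"lekus" has last vowel 'u'. The stems whose last vowel is 'u' (dusum → duezsum, dirun → diezrun, nivus → niezvus) insert -ez- after the first vowel.
So lekus → leezkus.

leezkus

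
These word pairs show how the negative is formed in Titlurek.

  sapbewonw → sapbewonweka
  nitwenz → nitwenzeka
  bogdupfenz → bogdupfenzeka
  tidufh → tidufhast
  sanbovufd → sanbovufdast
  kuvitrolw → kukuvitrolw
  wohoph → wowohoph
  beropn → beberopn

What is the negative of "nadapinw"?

nadapinweka

"nadapinw" has second-to-last letter 'n'. The stems whose second-to-last letter is 'n' (sapbewonw → sapbewonweka, nitwenz → nitwenzeka, bogdupfenz → bogdupfenzeka) add -eka.
The other patterns: stems whose second-to-last letter is 'f' add -ast; stems whose second-to-last letter is 'l' or 'p' repeat the first consonant+vowel as a prefix.
So nadapinw → nadapinweka.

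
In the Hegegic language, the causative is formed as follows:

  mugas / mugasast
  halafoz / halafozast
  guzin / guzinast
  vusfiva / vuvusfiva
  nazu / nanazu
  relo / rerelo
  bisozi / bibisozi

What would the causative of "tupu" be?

mugas and vusfiva both have last vowel 'a' yet inflect differently (mugasast, vuvusfiva), so the last vowel is not what conditions the rule; whether the stem ends in a vowel or a consonant is.
"tupu" ends in a vowel. The stems ending in a vowel (vusfiva → vuvusfiva, nazu → nanazu, relo → rerelo) repeat the first consonant+vowel as a prefix.
The other pattern: stems ending in a consonant add -ast.
So tupu → tutupu.

tutupu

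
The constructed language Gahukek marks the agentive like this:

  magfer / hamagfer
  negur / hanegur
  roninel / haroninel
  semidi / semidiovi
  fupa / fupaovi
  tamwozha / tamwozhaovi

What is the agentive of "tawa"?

"tawa" ends in a vowel. The stems ending in a vowel (semidi → semidiovi, fupa → fupaovi, tamwozha → tamwozhaovi) add -ovi.
So tawa → tawaovi.

tawaovi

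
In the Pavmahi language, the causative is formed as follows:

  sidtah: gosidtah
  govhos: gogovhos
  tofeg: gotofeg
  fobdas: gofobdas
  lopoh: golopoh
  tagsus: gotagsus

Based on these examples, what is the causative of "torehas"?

gotorehas

Every pair shown (sidtah → gosidtah, govhos → gogovhos, tofeg → gotofeg, …) follows the same rule: add the prefix go-.
So torehas → gotorehas.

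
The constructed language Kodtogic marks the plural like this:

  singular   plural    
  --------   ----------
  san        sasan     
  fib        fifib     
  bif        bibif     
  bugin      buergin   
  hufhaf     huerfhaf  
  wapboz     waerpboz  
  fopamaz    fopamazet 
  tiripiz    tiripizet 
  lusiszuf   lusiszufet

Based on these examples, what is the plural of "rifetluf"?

san and bugin both end in -n yet inflect differently (sasan, buergin), so the final letter is not what conditions the rule; the number of vowels is.
"rifetluf" has 3 vowels. The stems with 3 vowels (fopamaz → fopamazet, tiripiz → tiripizet, lusiszuf → lusiszufet) add -et.
So rifetluf → rifetlufet.

rifetlufet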